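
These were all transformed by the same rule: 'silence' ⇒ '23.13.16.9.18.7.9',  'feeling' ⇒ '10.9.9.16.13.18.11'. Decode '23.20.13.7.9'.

spice

Letters become their 1-based position plus 4 (so a→5, b→6, …).
Decoding 23.20.13.7.9: 23→(23−4)÷1=19=s, 20→(20−4)÷1=16=p, 13→(13−4)÷1=9=i, 7→(7−4)÷1=3=c, 9→(9−4)÷1=5=e.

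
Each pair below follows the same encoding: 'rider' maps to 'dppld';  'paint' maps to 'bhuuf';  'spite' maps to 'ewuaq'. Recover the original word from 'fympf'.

Shifts by position in rider: pos 0: r→d (+12), pos 1: i→p (+7), pos 2: d→p (+12), pos 3: e→l (+7) — repeating every 2. A repeating key of period 2 is used — shifts +12, +7 over and over.
Undoing it on fympf: f−12=t, y−7=r, m−12=a, p−7=i, f−12=t.

trait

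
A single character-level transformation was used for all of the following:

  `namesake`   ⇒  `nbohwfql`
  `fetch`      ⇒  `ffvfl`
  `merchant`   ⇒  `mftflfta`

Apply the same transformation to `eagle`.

In namesake: n→n is +0, a→b is +1, m→o is +2, e→h is +3 — the shift increases by 1 each position. The shift increases by 1 at each position, starting from +0: 0, 1, 2, ….
Applying it to eagle: e+0=e, a+1=b, g+2=i, l+3=o, e+4=i.

ebioi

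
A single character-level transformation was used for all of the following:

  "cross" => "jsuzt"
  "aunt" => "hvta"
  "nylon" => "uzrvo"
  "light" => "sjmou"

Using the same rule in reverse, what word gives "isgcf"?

A repeating key of period 3 is used — shifts +7, +1, +6 over and over.
Undoing it on isgcf: i−7=b, s−1=r, g−6=a, c−7=v, f−1=e.

brave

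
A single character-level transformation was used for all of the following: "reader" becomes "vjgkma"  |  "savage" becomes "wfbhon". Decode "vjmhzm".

In reader: r→v is +4, e→j is +5, a→g is +6, d→k is +7 — the shift increases by 1 each position. The shift increases by 1 at each position, starting from +4: 4, 5, 6, ….
Decoding vjmhzm: v−4=r, j−5=e, m−6=g, h−7=a, z−8=r, m−9=d.

regard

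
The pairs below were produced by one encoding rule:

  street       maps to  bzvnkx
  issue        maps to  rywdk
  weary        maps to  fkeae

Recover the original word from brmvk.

slime

Shifts by position in street: pos 0: s→b (+9), pos 1: t→z (+6), pos 2: r→v (+4), pos 3: e→n (+9), pos 4: e→k (+6), pos 5: t→x (+4) — repeating every 3. A repeating key of period 3 is used — shifts +9, +6, +4 over and over.
Decoding brmvk: b−9=s, r−6=l, m−4=i, v−9=m, k−6=e.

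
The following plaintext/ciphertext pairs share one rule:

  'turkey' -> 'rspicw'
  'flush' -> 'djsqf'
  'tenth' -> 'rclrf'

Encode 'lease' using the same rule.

jcyqc

Compare letters: t→r is +24, u→s is +24, r→p is +24 — a constant shift. Every letter moves 24 places later in the alphabet, wrapping around z→a.
Applying it to lease: l+24=j, e+24=c, a+24=y, s+24=q, e+24=c.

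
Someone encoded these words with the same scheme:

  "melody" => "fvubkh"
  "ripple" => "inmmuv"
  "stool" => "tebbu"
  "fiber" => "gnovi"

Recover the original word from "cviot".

m(12)→f(5) and e(4)→v(21) fit y≡11x+3 (mod 26); the inverse of 11 mod 26 is 19. This is an affine cipher: with a=0,…,z=25, each position x becomes (11x+3) mod 26.
Reversing it on cviot: c(2)→19·(2−3)≡7=h; v(21)→19·(21−3)≡4=e; i(8)→19·(8−3)≡17=r; o(14)→19·(14−3)≡1=b; t(19)→19·(19−3)≡18=s (all mod 26).

herbs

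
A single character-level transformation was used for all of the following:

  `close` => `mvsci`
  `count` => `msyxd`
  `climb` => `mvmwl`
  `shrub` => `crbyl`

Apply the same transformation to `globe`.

qvsli

The shift depends on letter class: consonant c→m is +10, but vowel o→s is +4. Vowels shift forward by 4 and consonants shift forward by 10.
Applying it to globe: g(cons)+10=q, l(cons)+10=v, o(vowel)+4=s, b(cons)+10=l, e(vowel)+4=i.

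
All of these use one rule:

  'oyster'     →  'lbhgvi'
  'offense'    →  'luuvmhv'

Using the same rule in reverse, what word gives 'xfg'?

Each pair mirrors across the alphabet (o↔l, y↔b, s↔h): positions sum to 25. Each letter is replaced by its mirror in the alphabet: a↔z, b↔y, c↔x, and so on (the Atbash cipher).
Undoing it on xfg: x↔c, f↔u, g↔t.

cut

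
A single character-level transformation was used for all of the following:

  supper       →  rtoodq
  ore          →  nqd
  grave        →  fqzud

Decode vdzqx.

This is a Caesar cipher with shift 25.
Decoding vdzqx: v−25=w, d−25=e, z−25=a, q−25=r, x−25=y.

weary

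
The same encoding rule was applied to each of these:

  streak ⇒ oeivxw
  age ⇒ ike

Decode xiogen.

jacket

Two steps: reverse the string, then apply a Caesar shift of +4.
Reversing it on xiogen: shift back: x−4=t, i−4=e, o−4=k, g−4=c, e−4=a, n−4=j → tekcaj; then reverse → jacket.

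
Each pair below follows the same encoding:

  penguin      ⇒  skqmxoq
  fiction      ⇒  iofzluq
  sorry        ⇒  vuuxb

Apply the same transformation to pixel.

Shifts by position in penguin: pos 0: p→s (+3), pos 1: e→k (+6), pos 2: n→q (+3), pos 3: g→m (+6) — repeating every 2. A repeating key of period 2 is used — shifts +3, +6 over and over.
Applying it to pixel: p+3=s, i+6=o, x+3=a, e+6=k, l+3=o.

soako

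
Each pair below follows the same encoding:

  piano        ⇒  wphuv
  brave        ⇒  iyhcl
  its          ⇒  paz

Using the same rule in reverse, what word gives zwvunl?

sponge

Compare letters: p→w is +7, i→p is +7, a→h is +7 — a constant shift. Every letter moves 7 places later in the alphabet, wrapping around z→a.
Undoing it on zwvunl: z−7=s, w−7=p, v−7=o, u−7=n, n−7=g, l−7=e.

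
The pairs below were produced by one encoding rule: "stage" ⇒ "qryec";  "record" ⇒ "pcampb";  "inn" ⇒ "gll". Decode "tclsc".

Compare letters: s→q is +24, t→r is +24, a→y is +24 — a constant shift. Each letter is shifted forward by 24 in the alphabet (a Caesar shift of +24).
Reversing it on tclsc: t−24=v, c−24=e, l−24=n, s−24=u, c−24=e.

venue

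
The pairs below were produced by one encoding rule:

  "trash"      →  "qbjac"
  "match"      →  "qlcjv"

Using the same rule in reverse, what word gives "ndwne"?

The output letters match the input read backwards, each shifted +9: trash reversed is hsart. Two steps: reverse the string, then apply a Caesar shift of +9.
Undoing it on ndwne: shift back: n−9=e, d−9=u, w−9=n, n−9=e, e−9=v → eunev; then reverse → venue.

venue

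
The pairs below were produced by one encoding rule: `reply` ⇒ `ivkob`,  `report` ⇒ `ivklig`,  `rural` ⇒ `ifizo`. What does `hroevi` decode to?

silver

Each pair mirrors across the alphabet (r↔i, e↔v, p↔k): positions sum to 25. This is the alphabet-reversal cipher (Atbash): a becomes z, b becomes y, etc.
Reversing it on hroevi: h↔s, r↔i, o↔l, e↔v, v↔e, i↔r.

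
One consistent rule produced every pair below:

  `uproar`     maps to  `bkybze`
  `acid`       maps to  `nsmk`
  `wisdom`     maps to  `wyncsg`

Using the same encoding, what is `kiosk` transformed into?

ucysu

The output letters match the input read backwards, each shifted +10: uproar reversed is raorpu. Two steps: reverse the string, then apply a Caesar shift of +10.
Applying it to kiosk: reverse → ksoik; then shift: k+10=u, s+10=c, o+10=y, i+10=s, k+10=u.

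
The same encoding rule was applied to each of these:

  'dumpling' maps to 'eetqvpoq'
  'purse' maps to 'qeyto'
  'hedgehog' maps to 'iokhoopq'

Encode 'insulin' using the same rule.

Shifts by position in dumpling: pos 0: d→e (+1), pos 1: u→e (+10), pos 2: m→t (+7), pos 3: p→q (+1), pos 4: l→v (+10), pos 5: i→p (+7) — repeating every 3. It's a Vigenère-style cipher with numeric key [1,10,7]: position i shifts by key[i mod 3].
On insulin: i+1=j, n+10=x, s+7=z, u+1=v, l+10=v, i+7=p, n+1=o.

jxzvvpo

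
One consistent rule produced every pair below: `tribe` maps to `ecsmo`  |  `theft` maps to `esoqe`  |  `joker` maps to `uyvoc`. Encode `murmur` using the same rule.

xecxec

The shift depends on letter class: consonant t→e is +11, but vowel i→s is +10. Vowels shift forward by 10 and consonants shift forward by 11.
On murmur: m(cons)+11=x, u(vowel)+10=e, r(cons)+11=c, m(cons)+11=x, u(vowel)+10=e, r(cons)+11=c.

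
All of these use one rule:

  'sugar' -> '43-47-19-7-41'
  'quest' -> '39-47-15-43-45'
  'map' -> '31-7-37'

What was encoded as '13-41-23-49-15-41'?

driver

s(#19)→43 and u(#21)→47: differences scale by 2, so n = 2·pos + 5. The formula is n = 2×(alphabet index, a=1) + 5.
Reversing it on 13-41-23-49-15-41: 13→(13−5)÷2=4=d, 41→(41−5)÷2=18=r, 23→(23−5)÷2=9=i, 49→(49−5)÷2=22=v, 15→(15−5)÷2=5=e, 41→(41−5)÷2=18=r.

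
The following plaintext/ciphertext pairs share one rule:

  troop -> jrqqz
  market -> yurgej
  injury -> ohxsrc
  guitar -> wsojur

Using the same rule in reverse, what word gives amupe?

Each letter's alphabet position (a=0..z=25) is mapped through 9·x+20 mod 26 — an affine cipher.
Undoing it on amupe: a(0)→3·(0−20)≡18=s; m(12)→3·(12−20)≡2=c; u(20)→3·(20−20)≡0=a; p(15)→3·(15−20)≡11=l; e(4)→3·(4−20)≡4=e (all mod 26).

scale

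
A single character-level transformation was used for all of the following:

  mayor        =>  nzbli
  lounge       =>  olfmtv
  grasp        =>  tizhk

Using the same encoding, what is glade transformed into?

tozwv

Each pair mirrors across the alphabet (m↔n, a↔z, y↔b): positions sum to 25. Each letter is replaced by its mirror in the alphabet: a↔z, b↔y, c↔x, and so on (the Atbash cipher).
For glade: g↔t, l↔o, a↔z, d↔w, e↔v.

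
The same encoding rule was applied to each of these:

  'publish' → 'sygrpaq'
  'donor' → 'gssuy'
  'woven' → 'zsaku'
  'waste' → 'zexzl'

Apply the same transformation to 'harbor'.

kewhvz

Letter i (0-indexed) is shifted by i+3, so successive shifts are 3, 4, 5, ….
Applying it to harbor: h+3=k, a+4=e, r+5=w, b+6=h, o+7=v, r+8=z.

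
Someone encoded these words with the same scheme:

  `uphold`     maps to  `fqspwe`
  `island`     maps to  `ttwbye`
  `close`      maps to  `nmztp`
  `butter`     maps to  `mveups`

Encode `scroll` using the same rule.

ddcpwm

A repeating key of period 2 is used — shifts +11, +1 over and over.
On scroll: s+11=d, c+1=d, r+11=c, o+1=p, l+11=w, l+1=m.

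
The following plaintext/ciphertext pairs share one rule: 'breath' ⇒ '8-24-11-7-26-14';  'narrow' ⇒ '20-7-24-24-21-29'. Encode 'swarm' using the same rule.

Each letter is replaced by its alphabet position (a=1..z=26) + 6.
On swarm: s=19→25, w=23→29, a=1→7, r=18→24, m=13→19.

25-29-7-24-19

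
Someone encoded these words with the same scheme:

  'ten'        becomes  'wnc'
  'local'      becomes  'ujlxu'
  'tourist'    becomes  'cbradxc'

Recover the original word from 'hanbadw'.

The output letters match the input read backwards, each shifted +9: ten reversed is net. The word is reversed, then every letter is shifted forward by 9.
Reversing it on hanbadw: shift back: h−9=y, a−9=r, n−9=e, b−9=s, a−9=r, d−9=u, w−9=n → yresrun; then reverse → nursery.

nursery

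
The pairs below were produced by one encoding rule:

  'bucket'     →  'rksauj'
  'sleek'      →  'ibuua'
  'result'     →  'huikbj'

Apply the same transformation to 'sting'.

Compare letters: b→r is +16, u→k is +16, c→s is +16 — a constant shift. This is a Caesar cipher with shift 16.
On sting: s+16=i, t+16=j, i+16=y, n+16=d, g+16=w.

ijydw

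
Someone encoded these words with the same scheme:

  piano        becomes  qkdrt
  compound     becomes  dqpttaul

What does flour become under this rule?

In piano: p→q is +1, i→k is +2, a→d is +3, n→r is +4 — the shift increases by 1 each position. Each letter shifts forward by (position + 1), i.e. 1, 2, 3, … — the shift grows by one for each successive letter.
For flour: f+1=g, l+2=n, o+3=r, u+4=y, r+5=w.

gnryw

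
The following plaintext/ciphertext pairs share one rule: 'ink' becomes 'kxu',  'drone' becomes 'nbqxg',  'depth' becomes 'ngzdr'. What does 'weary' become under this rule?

Two shifts are in play — +2 for a/e/i/o/u, +10 for every other letter.
On weary: w(cons)+10=g, e(vowel)+2=g, a(vowel)+2=c, r(cons)+10=b, y(cons)+10=i.

ggcbi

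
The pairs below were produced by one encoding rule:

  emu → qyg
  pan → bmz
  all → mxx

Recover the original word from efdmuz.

Compare letters: e→q is +12, m→y is +12, u→g is +12 — a constant shift. Each letter is shifted forward by 12 in the alphabet (a Caesar shift of +12).
Undoing it on efdmuz: e−12=s, f−12=t, d−12=r, m−12=a, u−12=i, z−12=n.

strain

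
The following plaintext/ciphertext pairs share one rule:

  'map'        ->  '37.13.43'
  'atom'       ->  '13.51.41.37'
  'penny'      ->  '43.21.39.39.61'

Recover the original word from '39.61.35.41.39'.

m(#13)→37 and a(#1)→13: differences scale by 2, so n = 2·pos + 11. Each letter becomes 2×(its alphabet position, a=1..z=26) + 11.
Decoding 39.61.35.41.39: 39→(39−11)÷2=14=n, 61→(61−11)÷2=25=y, 35→(35−11)÷2=12=l, 41→(41−11)÷2=15=o, 39→(39−11)÷2=14=n.

nylon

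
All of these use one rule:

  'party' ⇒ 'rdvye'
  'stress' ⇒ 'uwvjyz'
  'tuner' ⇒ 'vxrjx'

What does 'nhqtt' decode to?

Each letter shifts forward by (position + 2), i.e. 2, 3, 4, … — the shift grows by one for each successive letter.
Decoding nhqtt: n−2=l, h−3=e, q−4=m, t−5=o, t−6=n.

lemon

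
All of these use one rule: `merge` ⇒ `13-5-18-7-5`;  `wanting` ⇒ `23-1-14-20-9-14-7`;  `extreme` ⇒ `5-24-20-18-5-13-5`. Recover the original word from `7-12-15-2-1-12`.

global

m is letter #13 and maps to 13: an offset of 0. Letters become their 1-indexed alphabet positions: a=1 … z=26.
Undoing it on 7-12-15-2-1-12: 7=g, 12=l, 15=o, 2=b, 1=a, 12=l.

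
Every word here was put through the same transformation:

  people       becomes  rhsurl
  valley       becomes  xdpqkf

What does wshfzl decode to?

update

The shift increases by 1 at each position, starting from +2: 2, 3, 4, ….
Reversing it on wshfzl: w−2=u, s−3=p, h−4=d, f−5=a, z−6=t, l−7=e.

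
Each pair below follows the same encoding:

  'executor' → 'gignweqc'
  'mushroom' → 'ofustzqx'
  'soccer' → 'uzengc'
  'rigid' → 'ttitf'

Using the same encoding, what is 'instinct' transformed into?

kyuekyee

A repeating key of period 2 is used — shifts +2, +11 over and over.
For instinct: i+2=k, n+11=y, s+2=u, t+11=e, i+2=k, n+11=y, c+2=e, t+11=e.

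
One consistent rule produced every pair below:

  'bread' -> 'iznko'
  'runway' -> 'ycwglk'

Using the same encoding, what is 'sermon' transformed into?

zmawzz

In bread: b→i is +7, r→z is +8, e→n is +9, a→k is +10 — the shift increases by 1 each position. The shift increases by 1 at each position, starting from +7: 7, 8, 9, ….
For sermon: s+7=z, e+8=m, r+9=a, m+10=w, o+11=z, n+12=z.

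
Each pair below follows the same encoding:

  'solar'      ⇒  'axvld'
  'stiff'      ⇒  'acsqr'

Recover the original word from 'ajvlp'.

salad

Each letter shifts forward by (position + 8), i.e. 8, 9, 10, … — the shift grows by one for each successive letter.
Decoding ajvlp: a−8=s, j−9=a, v−10=l, l−11=a, p−12=d.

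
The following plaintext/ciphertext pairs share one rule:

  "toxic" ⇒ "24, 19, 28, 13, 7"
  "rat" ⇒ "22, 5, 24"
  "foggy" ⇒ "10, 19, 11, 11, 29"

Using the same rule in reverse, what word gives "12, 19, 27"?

The number is (letter's place in the alphabet, a=1) + 4.
Reversing it on 12, 19, 27: 12→(12−4)÷1=8=h, 19→(19−4)÷1=15=o, 27→(27−4)÷1=23=w.

how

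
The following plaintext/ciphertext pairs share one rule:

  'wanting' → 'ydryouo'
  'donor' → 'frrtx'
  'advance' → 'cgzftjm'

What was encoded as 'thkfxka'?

In wanting: w→y is +2, a→d is +3, n→r is +4, t→y is +5 — the shift increases by 1 each position. Letter i (0-indexed) is shifted by i+2, so successive shifts are 2, 3, 4, ….
Undoing it on thkfxka: t−2=r, h−3=e, k−4=g, f−5=a, x−6=r, k−7=d, a−8=s.

regards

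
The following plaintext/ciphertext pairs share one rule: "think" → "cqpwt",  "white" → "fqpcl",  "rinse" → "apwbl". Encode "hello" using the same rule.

qluuv

Two shifts are in play — +7 for a/e/i/o/u, +9 for every other letter.
On hello: h(cons)+9=q, e(vowel)+7=l, l(cons)+9=u, l(cons)+9=u, o(vowel)+7=v.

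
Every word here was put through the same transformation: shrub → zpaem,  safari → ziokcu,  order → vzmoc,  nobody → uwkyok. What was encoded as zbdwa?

stump

Each letter shifts forward by (position + 7), i.e. 7, 8, 9, … — the shift grows by one for each successive letter.
Reversing it on zbdwa: z−7=s, b−8=t, d−9=u, w−10=m, a−11=p.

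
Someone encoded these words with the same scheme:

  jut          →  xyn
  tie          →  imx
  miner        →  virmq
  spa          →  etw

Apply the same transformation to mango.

skreq

The output letters match the input read backwards, each shifted +4: jut reversed is tuj. The word is reversed, then every letter is shifted forward by 4.
Applying it to mango: reverse → ognam; then shift: o+4=s, g+4=k, n+4=r, a+4=e, m+4=q.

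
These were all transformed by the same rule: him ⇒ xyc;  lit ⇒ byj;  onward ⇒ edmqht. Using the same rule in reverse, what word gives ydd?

inn

Each letter is shifted forward by 16 in the alphabet (a Caesar shift of +16).
Decoding ydd: y−16=i, d−16=n, d−16=n.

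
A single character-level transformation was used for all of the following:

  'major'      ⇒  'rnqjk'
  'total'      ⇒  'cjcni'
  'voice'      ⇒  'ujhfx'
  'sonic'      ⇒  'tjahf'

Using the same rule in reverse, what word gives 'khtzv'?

risky

m(12)→r(17) and a(0)→n(13) fit y≡9x+13 (mod 26); the inverse of 9 mod 26 is 3. Treating letters as 0–25, the rule is x ↦ 9x + 13 (mod 26).
Undoing it on khtzv: k(10)→3·(10−13)≡17=r; h(7)→3·(7−13)≡8=i; t(19)→3·(19−13)≡18=s; z(25)→3·(25−13)≡10=k; v(21)→3·(21−13)≡24=y (all mod 26).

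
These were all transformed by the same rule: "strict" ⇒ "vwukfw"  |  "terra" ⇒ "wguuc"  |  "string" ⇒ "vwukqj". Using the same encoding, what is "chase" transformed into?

The shift depends on letter class: consonant s→v is +3, but vowel i→k is +2. The rule splits by letter class: vowels +2, consonants +3.
On chase: c(cons)+3=f, h(cons)+3=k, a(vowel)+2=c, s(cons)+3=v, e(vowel)+2=g.

fkcvg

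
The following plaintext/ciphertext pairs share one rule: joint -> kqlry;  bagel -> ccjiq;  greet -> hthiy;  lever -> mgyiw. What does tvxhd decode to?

study

Letter i (0-indexed) is shifted by i+1, so successive shifts are 1, 2, 3, ….
Undoing it on tvxhd: t−1=s, v−2=t, x−3=u, h−4=d, d−5=y.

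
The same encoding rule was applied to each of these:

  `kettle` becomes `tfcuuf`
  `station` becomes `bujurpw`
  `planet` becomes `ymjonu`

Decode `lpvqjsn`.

Shifts by position in kettle: pos 0: k→t (+9), pos 1: e→f (+1), pos 2: t→c (+9), pos 3: t→u (+1) — repeating every 2. The shifts repeat in a cycle of length 2: positions 0,1,… shift by +9, +1, then the pattern repeats.
Undoing it on lpvqjsn: l−9=c, p−1=o, v−9=m, q−1=p, j−9=a, s−1=r, n−9=e.

compare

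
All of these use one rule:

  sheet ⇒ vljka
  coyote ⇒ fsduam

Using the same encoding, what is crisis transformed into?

fvnypa

In sheet: s→v is +3, h→l is +4, e→j is +5, e→k is +6 — the shift increases by 1 each position. The shift increases by 1 at each position, starting from +3: 3, 4, 5, ….
Applying it to crisis: c+3=f, r+4=v, i+5=n, s+6=y, i+7=p, s+8=a.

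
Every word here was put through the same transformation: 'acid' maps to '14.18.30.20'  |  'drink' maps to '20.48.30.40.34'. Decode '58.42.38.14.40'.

a(#1)→14 and c(#3)→18: differences scale by 2, so n = 2·pos + 12. Each letter becomes 2×(its alphabet position, a=1..z=26) + 12.
Reversing it on 58.42.38.14.40: 58→(58−12)÷2=23=w, 42→(42−12)÷2=15=o, 38→(38−12)÷2=13=m, 14→(14−12)÷2=1=a, 40→(40−12)÷2=14=n.

woman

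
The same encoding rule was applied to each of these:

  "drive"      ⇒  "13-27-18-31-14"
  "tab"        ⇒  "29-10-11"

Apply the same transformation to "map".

22-10-25

Letters become their 1-based position plus 9 (so a→10, b→11, …).
Applying it to map: m=13→22, a=1→10, p=16→25.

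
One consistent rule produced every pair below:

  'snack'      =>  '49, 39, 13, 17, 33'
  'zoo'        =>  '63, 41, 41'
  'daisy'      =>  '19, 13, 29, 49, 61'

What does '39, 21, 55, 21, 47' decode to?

never

s(#19)→49 and n(#14)→39: differences scale by 2, so n = 2·pos + 11. With a=1..z=26, the number is 2·pos + 11.
Decoding 39, 21, 55, 21, 47: 39→(39−11)÷2=14=n, 21→(21−11)÷2=5=e, 55→(55−11)÷2=22=v, 21→(21−11)÷2=5=e, 47→(47−11)÷2=18=r.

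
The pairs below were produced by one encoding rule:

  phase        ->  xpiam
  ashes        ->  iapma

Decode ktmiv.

clean

Compare letters: p→x is +8, h→p is +8, a→i is +8 — a constant shift. Each letter is shifted forward by 8 in the alphabet (a Caesar shift of +8).
Decoding ktmiv: k−8=c, t−8=l, m−8=e, i−8=a, v−8=n.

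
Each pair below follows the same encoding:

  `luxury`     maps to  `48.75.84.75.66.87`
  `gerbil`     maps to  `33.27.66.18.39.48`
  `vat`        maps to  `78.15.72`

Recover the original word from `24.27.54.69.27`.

dense

l(#12)→48 and u(#21)→75: differences scale by 3, so n = 3·pos + 12. With a=1..z=26, the number is 3·pos + 12.
Decoding 24.27.54.69.27: 24→(24−12)÷3=4=d, 27→(27−12)÷3=5=e, 54→(54−12)÷3=14=n, 69→(69−12)÷3=19=s, 27→(27−12)÷3=5=e.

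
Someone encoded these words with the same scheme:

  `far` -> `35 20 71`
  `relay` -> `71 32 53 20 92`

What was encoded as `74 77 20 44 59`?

f(#6)→35 and a(#1)→20: differences scale by 3, so n = 3·pos + 17. Each letter becomes 3×(its alphabet position, a=1..z=26) + 17.
Undoing it on 74 77 20 44 59: 74→(74−17)÷3=19=s, 77→(77−17)÷3=20=t, 20→(20−17)÷3=1=a, 44→(44−17)÷3=9=i, 59→(59−17)÷3=14=n.

stain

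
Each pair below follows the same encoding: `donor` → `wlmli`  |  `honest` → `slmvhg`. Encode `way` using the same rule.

Letters are reflected about the middle of the alphabet (position → 25−position): Atbash.
For way: w↔d, a↔z, y↔b.

dzb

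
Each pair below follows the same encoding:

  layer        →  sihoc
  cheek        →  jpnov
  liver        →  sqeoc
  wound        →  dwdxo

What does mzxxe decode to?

In layer: l→s is +7, a→i is +8, y→h is +9, e→o is +10 — the shift increases by 1 each position. Letter i (0-indexed) is shifted by i+7, so successive shifts are 7, 8, 9, ….
Decoding mzxxe: m−7=f, z−8=r, x−9=o, x−10=n, e−11=t.

front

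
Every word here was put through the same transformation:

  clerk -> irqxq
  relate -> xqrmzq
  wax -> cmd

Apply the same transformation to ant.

mtz

Vowels shift forward by 12 and consonants shift forward by 6.
Applying it to ant: a(vowel)+12=m, n(cons)+6=t, t(cons)+6=z.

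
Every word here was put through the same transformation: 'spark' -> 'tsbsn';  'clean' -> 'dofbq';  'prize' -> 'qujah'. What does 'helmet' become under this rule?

Shifts by position in spark: pos 0: s→t (+1), pos 1: p→s (+3), pos 2: a→b (+1), pos 3: r→s (+1), pos 4: k→n (+3) — repeating every 3. The shifts repeat in a cycle of length 3: positions 0,1,… shift by +1, +3, +1, then the pattern repeats.
For helmet: h+1=i, e+3=h, l+1=m, m+1=n, e+3=h, t+1=u.

ihmnhu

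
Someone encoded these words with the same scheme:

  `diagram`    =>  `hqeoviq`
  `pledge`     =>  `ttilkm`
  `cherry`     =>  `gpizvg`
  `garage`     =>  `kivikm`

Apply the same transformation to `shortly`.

Shifts by position in diagram: pos 0: d→h (+4), pos 1: i→q (+8), pos 2: a→e (+4), pos 3: g→o (+8) — repeating every 2. It's a Vigenère-style cipher with numeric key [4,8]: position i shifts by key[i mod 2].
Applying it to shortly: s+4=w, h+8=p, o+4=s, r+8=z, t+4=x, l+8=t, y+4=c.

wpszxtc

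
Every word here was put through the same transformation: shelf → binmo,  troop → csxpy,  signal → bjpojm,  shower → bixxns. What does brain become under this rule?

It's a Vigenère-style cipher with numeric key [9,1]: position i shifts by key[i mod 2].
Applying it to brain: b+9=k, r+1=s, a+9=j, i+1=j, n+9=w.

ksjjw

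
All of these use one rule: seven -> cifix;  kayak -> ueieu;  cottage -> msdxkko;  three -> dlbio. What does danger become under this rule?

nexkov

It's a Vigenère-style cipher with numeric key [10,4]: position i shifts by key[i mod 2].
On danger: d+10=n, a+4=e, n+10=x, g+4=k, e+10=o, r+4=v.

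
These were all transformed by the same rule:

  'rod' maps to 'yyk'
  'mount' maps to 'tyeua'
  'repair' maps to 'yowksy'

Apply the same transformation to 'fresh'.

The shift depends on letter class: consonant r→y is +7, but vowel o→y is +10. The rule splits by letter class: vowels +10, consonants +7.
Applying it to fresh: f(cons)+7=m, r(cons)+7=y, e(vowel)+10=o, s(cons)+7=z, h(cons)+7=o.

myozo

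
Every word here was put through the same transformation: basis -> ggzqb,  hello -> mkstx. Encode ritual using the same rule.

In basis: b→g is +5, a→g is +6, s→z is +7, i→q is +8 — the shift increases by 1 each position. The shift increases by 1 at each position, starting from +5: 5, 6, 7, ….
On ritual: r+5=w, i+6=o, t+7=a, u+8=c, a+9=j, l+10=v.

woacjv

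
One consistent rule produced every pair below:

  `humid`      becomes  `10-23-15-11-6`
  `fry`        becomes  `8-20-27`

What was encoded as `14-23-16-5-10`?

Each letter is replaced by its alphabet position (a=1..z=26) + 2.
Undoing it on 14-23-16-5-10: 14→(14−2)÷1=12=l, 23→(23−2)÷1=21=u, 16→(16−2)÷1=14=n, 5→(5−2)÷1=3=c, 10→(10−2)÷1=8=h.

lunch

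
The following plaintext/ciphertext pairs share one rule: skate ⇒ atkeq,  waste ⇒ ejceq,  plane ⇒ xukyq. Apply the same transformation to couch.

In skate: s→a is +8, k→t is +9, a→k is +10, t→e is +11 — the shift increases by 1 each position. Each letter shifts forward by (position + 8), i.e. 8, 9, 10, … — the shift grows by one for each successive letter.
For couch: c+8=k, o+9=x, u+10=e, c+11=n, h+12=t.

kxent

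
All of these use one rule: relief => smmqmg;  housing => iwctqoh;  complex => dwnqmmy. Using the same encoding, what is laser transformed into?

The rule splits by letter class: vowels +8, consonants +1.
Applying it to laser: l(cons)+1=m, a(vowel)+8=i, s(cons)+1=t, e(vowel)+8=m, r(cons)+1=s.

mitms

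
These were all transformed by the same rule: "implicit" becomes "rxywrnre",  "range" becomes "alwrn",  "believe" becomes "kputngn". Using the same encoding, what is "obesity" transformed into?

xmndreh

It's a Vigenère-style cipher with numeric key [9,11]: position i shifts by key[i mod 2].
Applying it to obesity: o+9=x, b+11=m, e+9=n, s+11=d, i+9=r, t+11=e, y+9=h.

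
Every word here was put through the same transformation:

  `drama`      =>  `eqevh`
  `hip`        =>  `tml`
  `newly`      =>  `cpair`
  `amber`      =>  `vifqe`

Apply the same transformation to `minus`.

wyrmq

The output letters match the input read backwards, each shifted +4: drama reversed is amard. Two steps: reverse the string, then apply a Caesar shift of +4.
For minus: reverse → sunim; then shift: s+4=w, u+4=y, n+4=r, i+4=m, m+4=q.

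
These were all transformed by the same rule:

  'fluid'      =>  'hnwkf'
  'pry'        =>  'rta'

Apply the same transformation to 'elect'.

Every letter moves 2 places later in the alphabet, wrapping around z→a.
Applying it to elect: e+2=g, l+2=n, e+2=g, c+2=e, t+2=v.

gngev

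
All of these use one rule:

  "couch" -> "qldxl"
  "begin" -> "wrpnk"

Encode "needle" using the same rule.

numnnw

The output letters match the input read backwards, each shifted +9: couch reversed is hcuoc. The word is reversed, then every letter is shifted forward by 9.
For needle: reverse → eldeen; then shift: e+9=n, l+9=u, d+9=m, e+9=n, e+9=n, n+9=w.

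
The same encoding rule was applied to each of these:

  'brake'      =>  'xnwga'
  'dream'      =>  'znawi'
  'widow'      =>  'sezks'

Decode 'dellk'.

Compare letters: b→x is +22, r→n is +22, a→w is +22 — a constant shift. Every letter moves 22 places later in the alphabet, wrapping around z→a.
Reversing it on dellk: d−22=h, e−22=i, l−22=p, l−22=p, k−22=o.

hippo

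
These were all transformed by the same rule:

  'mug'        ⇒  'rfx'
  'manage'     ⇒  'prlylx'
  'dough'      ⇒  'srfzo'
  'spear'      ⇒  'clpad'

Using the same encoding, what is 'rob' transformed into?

The output letters match the input read backwards, each shifted +11: mug reversed is gum. Read the word backwards and shift each letter +11.
For rob: reverse → bor; then shift: b+11=m, o+11=z, r+11=c.

mzc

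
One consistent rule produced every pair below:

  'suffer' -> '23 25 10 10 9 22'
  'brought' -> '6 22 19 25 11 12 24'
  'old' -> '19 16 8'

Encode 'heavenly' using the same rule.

Each letter is replaced by its alphabet position (a=1..z=26) + 4.
On heavenly: h=8→12, e=5→9, a=1→5, v=22→26, e=5→9, n=14→18, l=12→16, y=25→29.

12 9 5 26 9 18 16 29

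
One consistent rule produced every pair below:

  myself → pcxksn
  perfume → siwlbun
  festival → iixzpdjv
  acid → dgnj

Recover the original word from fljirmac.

The shift increases by 1 at each position, starting from +3: 3, 4, 5, ….
Reversing it on fljirmac: f−3=c, l−4=h, j−5=e, i−6=c, r−7=k, m−8=e, a−9=r, c−10=s.

checkers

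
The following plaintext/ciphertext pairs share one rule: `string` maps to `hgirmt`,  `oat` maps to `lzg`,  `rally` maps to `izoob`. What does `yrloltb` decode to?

biology

Each pair mirrors across the alphabet (s↔h, t↔g, r↔i): positions sum to 25. Each letter is replaced by its mirror in the alphabet: a↔z, b↔y, c↔x, and so on (the Atbash cipher).
Decoding yrloltb: y↔b, r↔i, l↔o, o↔l, l↔o, t↔g, b↔y.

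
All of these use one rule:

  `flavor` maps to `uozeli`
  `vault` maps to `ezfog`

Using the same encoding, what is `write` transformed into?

dirgv

Each pair mirrors across the alphabet (f↔u, l↔o, a↔z): positions sum to 25. Each letter is replaced by its mirror in the alphabet: a↔z, b↔y, c↔x, and so on (the Atbash cipher).
Applying it to write: w↔d, r↔i, i↔r, t↔g, e↔v.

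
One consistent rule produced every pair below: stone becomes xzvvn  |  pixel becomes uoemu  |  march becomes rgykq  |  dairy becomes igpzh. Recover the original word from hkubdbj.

Each letter shifts forward by (position + 5), i.e. 5, 6, 7, … — the shift grows by one for each successive letter.
Decoding hkubdbj: h−5=c, k−6=e, u−7=n, b−8=t, d−9=u, b−10=r, j−11=y.

century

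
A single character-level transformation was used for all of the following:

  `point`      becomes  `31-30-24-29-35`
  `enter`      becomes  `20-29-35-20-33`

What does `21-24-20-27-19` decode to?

p is letter #16 and maps to 31: an offset of 15. Each letter is replaced by its alphabet position (a=1..z=26) + 15.
Reversing it on 21-24-20-27-19: 21→(21−15)÷1=6=f, 24→(24−15)÷1=9=i, 20→(20−15)÷1=5=e, 27→(27−15)÷1=12=l, 19→(19−15)÷1=4=d.

field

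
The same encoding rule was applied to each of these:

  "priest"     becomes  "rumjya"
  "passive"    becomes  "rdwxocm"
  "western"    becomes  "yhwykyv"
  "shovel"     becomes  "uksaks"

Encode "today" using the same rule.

vrhfe

In priest: p→r is +2, r→u is +3, i→m is +4, e→j is +5 — the shift increases by 1 each position. The shift increases by 1 at each position, starting from +2: 2, 3, 4, ….
On today: t+2=v, o+3=r, d+4=h, a+5=f, y+6=e.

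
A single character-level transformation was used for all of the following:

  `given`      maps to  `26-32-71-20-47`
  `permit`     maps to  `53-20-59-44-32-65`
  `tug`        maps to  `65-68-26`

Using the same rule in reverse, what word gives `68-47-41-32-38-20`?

g(#7)→26 and i(#9)→32: differences scale by 3, so n = 3·pos + 5. The formula is n = 3×(alphabet index, a=1) + 5.
Decoding 68-47-41-32-38-20: 68→(68−5)÷3=21=u, 47→(47−5)÷3=14=n, 41→(41−5)÷3=12=l, 32→(32−5)÷3=9=i, 38→(38−5)÷3=11=k, 20→(20−5)÷3=5=e.

unlike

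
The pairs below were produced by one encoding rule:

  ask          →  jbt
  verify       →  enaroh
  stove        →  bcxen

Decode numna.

elder

Compare letters: a→j is +9, s→b is +9, k→t is +9 — a constant shift. Every letter moves 9 places later in the alphabet, wrapping around z→a.
Reversing it on numna: n−9=e, u−9=l, m−9=d, n−9=e, a−9=r.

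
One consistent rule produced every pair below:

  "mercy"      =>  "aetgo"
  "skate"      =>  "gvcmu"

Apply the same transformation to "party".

The output letters match the input read backwards, each shifted +2: mercy reversed is ycrem. The word is reversed, then every letter is shifted forward by 2.
On party: reverse → ytrap; then shift: y+2=a, t+2=v, r+2=t, a+2=c, p+2=r.

avtcr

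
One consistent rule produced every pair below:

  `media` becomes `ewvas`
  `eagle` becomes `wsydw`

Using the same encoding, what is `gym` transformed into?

This is a Caesar cipher with shift 18.
Applying it to gym: g+18=y, y+18=q, m+18=e.

yqe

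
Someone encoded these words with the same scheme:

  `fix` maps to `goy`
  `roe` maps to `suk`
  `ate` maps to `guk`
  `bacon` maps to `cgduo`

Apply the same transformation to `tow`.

uux

The shift depends on letter class: consonant f→g is +1, but vowel i→o is +6. The rule splits by letter class: vowels +6, consonants +1.
Applying it to tow: t(cons)+1=u, o(vowel)+6=u, w(cons)+1=x.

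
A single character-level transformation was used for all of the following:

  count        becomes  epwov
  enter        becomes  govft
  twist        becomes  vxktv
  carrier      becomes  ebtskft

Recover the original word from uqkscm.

spiral

The shifts repeat in a cycle of length 2: positions 0,1,… shift by +2, +1, then the pattern repeats.
Decoding uqkscm: u−2=s, q−1=p, k−2=i, s−1=r, c−2=a, m−1=l.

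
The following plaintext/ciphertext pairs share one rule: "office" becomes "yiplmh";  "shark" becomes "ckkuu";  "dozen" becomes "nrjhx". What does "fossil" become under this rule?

The shifts repeat in a cycle of length 2: positions 0,1,… shift by +10, +3, then the pattern repeats.
For fossil: f+10=p, o+3=r, s+10=c, s+3=v, i+10=s, l+3=o.

prcvso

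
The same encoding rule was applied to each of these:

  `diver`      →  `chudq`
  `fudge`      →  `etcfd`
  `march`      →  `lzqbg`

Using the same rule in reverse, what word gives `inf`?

jog

Compare letters: d→c is +25, i→h is +25, v→u is +25 — a constant shift. Every letter moves 25 places later in the alphabet, wrapping around z→a.
Reversing it on inf: i−25=j, n−25=o, f−25=g.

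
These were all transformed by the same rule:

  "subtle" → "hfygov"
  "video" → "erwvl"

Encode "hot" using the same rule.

Each pair mirrors across the alphabet (s↔h, u↔f, b↔y): positions sum to 25. Each letter is replaced by its mirror in the alphabet: a↔z, b↔y, c↔x, and so on (the Atbash cipher).
Applying it to hot: h↔s, o↔l, t↔g.

slg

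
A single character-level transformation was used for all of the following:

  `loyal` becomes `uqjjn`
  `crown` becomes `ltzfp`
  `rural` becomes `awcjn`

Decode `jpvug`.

ankle

A repeating key of period 3 is used — shifts +9, +2, +11 over and over.
Reversing it on jpvug: j−9=a, p−2=n, v−11=k, u−9=l, g−2=e.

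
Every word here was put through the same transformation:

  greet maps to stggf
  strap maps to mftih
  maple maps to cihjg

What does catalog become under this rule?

g(6)→s(18) and r(17)→t(19) fit y≡19x+8 (mod 26); the inverse of 19 mod 26 is 11. Treating letters as 0–25, the rule is x ↦ 19x + 8 (mod 26).
Applying it to catalog: c(2)→19·2+8≡20=u; a(0)→19·0+8≡8=i; t(19)→19·19+8≡5=f; a(0)→19·0+8≡8=i; l(11)→19·11+8≡9=j; o(14)→19·14+8≡14=o; g(6)→19·6+8≡18=s (all mod 26).

uifijos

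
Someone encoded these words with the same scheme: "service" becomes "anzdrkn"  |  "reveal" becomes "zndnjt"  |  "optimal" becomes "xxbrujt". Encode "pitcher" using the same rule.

The shift depends on letter class: consonant s→a is +8, but vowel e→n is +9. Two shifts are in play — +9 for a/e/i/o/u, +8 for every other letter.
For pitcher: p(cons)+8=x, i(vowel)+9=r, t(cons)+8=b, c(cons)+8=k, h(cons)+8=p, e(vowel)+9=n, r(cons)+8=z.

xrbkpnz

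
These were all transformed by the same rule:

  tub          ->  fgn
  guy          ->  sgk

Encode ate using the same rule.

mfq

Compare letters: t→f is +12, u→g is +12, b→n is +12 — a constant shift. This is a Caesar cipher with shift 12.
For ate: a+12=m, t+12=f, e+12=q.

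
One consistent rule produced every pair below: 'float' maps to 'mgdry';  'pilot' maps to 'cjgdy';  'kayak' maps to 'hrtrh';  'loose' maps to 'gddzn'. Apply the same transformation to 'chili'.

pkjgj

f(5)→m(12) and l(11)→g(6) fit y≡25x+17 (mod 26); the inverse of 25 mod 26 is 25. Treating letters as 0–25, the rule is x ↦ 25x + 17 (mod 26).
Applying it to chili: c(2)→25·2+17≡15=p; h(7)→25·7+17≡10=k; i(8)→25·8+17≡9=j; l(11)→25·11+17≡6=g; i(8)→25·8+17≡9=j (all mod 26).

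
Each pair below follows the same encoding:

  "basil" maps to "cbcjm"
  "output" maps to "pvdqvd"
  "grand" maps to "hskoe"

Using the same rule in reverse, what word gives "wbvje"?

valid

Shifts by position in basil: pos 0: b→c (+1), pos 1: a→b (+1), pos 2: s→c (+10), pos 3: i→j (+1), pos 4: l→m (+1) — repeating every 3. A repeating key of period 3 is used — shifts +1, +1, +10 over and over.
Reversing it on wbvje: w−1=v, b−1=a, v−10=l, j−1=i, e−1=d.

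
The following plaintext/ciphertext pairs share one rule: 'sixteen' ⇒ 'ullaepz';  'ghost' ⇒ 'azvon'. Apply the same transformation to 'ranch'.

The output letters match the input read backwards, each shifted +7: sixteen reversed is neetxis. Read the word backwards and shift each letter +7.
Applying it to ranch: reverse → hcnar; then shift: h+7=o, c+7=j, n+7=u, a+7=h, r+7=y.

ojuhy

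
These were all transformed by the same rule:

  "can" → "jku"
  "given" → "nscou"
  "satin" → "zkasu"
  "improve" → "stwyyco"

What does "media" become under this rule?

toksk

Two shifts are in play — +10 for a/e/i/o/u, +7 for every other letter.
For media: m(cons)+7=t, e(vowel)+10=o, d(cons)+7=k, i(vowel)+10=s, a(vowel)+10=k.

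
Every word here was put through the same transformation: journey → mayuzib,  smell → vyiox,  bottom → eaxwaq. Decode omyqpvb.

Shifts by position in journey: pos 0: j→m (+3), pos 1: o→a (+12), pos 2: u→y (+4), pos 3: r→u (+3), pos 4: n→z (+12), pos 5: e→i (+4) — repeating every 3. The shifts repeat in a cycle of length 3: positions 0,1,… shift by +3, +12, +4, then the pattern repeats.
Reversing it on omyqpvb: o−3=l, m−12=a, y−4=u, q−3=n, p−12=d, v−4=r, b−3=y.

laundry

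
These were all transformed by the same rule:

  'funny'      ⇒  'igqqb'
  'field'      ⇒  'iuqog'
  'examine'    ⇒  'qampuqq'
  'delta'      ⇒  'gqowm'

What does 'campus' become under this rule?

The shift depends on letter class: consonant f→i is +3, but vowel u→g is +12. Two shifts are in play — +12 for a/e/i/o/u, +3 for every other letter.
For campus: c(cons)+3=f, a(vowel)+12=m, m(cons)+3=p, p(cons)+3=s, u(vowel)+12=g, s(cons)+3=v.

fmpsgv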